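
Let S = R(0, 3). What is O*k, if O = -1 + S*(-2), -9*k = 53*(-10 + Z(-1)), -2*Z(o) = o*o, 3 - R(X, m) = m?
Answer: -371/6 ≈ -61.833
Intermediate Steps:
R(X, m) = 3 - m
Z(o) = -o**2/2 (Z(o) = -o*o/2 = -o**2/2)
S = 0 (S = 3 - 1*3 = 3 - 3 = 0)
k = 371/6 (k = -53*(-10 - 1/2*(-1)**2)/9 = -53*(-10 - 1/2*1)/9 = -53*(-10 - 1/2)/9 = -53*(-21)/(9*2) = -1/9*(-1113/2) = 371/6 ≈ 61.833)
O = -1 (O = -1 + 0*(-2) = -1 + 0 = -1)
O*k = -1*371/6 = -371/6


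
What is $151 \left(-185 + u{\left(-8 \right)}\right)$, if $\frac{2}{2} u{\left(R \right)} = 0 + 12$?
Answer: $-26123$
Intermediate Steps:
$u{\left(R \right)} = 12$ ($u{\left(R \right)} = 0 + 12 = 12$)
$151 \left(-185 + u{\left(-8 \right)}\right) = 151 \left(-185 + 12\right) = 151 \left(-173\right) = -26123$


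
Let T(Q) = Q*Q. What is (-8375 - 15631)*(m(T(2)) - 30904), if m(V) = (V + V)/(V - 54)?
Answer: 18547131624/25 ≈ 7.4188e+8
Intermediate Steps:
T(Q) = Q**2
m(V) = 2*V/(-54 + V) (m(V) = (2*V)/(-54 + V) = 2*V/(-54 + V))
(-8375 - 15631)*(m(T(2)) - 30904) = (-8375 - 15631)*(2*2**2/(-54 + 2**2) - 30904) = -24006*(2*4/(-54 + 4) - 30904) = -24006*(2*4/(-50) - 30904) = -24006*(2*4*(-1/50) - 30904) = -24006*(-4/25 - 30904) = -24006*(-772604/25) = 18547131624/25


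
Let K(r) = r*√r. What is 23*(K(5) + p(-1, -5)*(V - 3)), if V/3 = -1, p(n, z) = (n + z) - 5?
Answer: 1518 + 115*√5 ≈ 1775.1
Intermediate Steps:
p(n, z) = -5 + n + z
V = -3 (V = 3*(-1) = -3)
K(r) = r^(3/2)
23*(K(5) + p(-1, -5)*(V - 3)) = 23*(5^(3/2) + (-5 - 1 - 5)*(-3 - 3)) = 23*(5*√5 - 11*(-6)) = 23*(5*√5 + 66) = 23*(66 + 5*√5) = 1518 + 115*√5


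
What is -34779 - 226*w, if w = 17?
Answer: -38621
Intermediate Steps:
-34779 - 226*w = -34779 - 226*17 = -34779 - 3842 = -38621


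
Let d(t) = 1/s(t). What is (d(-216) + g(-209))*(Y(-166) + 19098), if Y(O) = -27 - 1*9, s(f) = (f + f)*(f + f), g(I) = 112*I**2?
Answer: 322294425514337/3456 ≈ 9.3256e+10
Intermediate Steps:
s(f) = 4*f**2 (s(f) = (2*f)*(2*f) = 4*f**2)
Y(O) = -36 (Y(O) = -27 - 9 = -36)
d(t) = 1/(4*t**2)
(d(-216) + g(-209))*(Y(-166) + 19098) = ((1/4)/(-216)**2 + 112*(-209)**2)*(-36 + 19098) = ((1/4)*(1/46656) + 112*43681)*19062 = (1/186624 + 4892272)*19062 = (913015369729/186624)*19062 = 322294425514337/3456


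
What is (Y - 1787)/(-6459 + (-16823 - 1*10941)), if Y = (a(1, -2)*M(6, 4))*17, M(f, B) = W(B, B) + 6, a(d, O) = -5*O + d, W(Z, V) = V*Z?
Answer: -2327/34223 ≈ -0.067995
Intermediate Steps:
a(d, O) = d - 5*O
M(f, B) = 6 + B² (M(f, B) = B*B + 6 = B² + 6 = 6 + B²)
Y = 4114 (Y = ((1 - 5*(-2))*(6 + 4²))*17 = ((1 + 10)*(6 + 16))*17 = (11*22)*17 = 242*17 = 4114)
(Y - 1787)/(-6459 + (-16823 - 1*10941)) = (4114 - 1787)/(-6459 + (-16823 - 1*10941)) = 2327/(-6459 + (-16823 - 10941)) = 2327/(-6459 - 27764) = 2327/(-34223) = 2327*(-1/34223) = -2327/34223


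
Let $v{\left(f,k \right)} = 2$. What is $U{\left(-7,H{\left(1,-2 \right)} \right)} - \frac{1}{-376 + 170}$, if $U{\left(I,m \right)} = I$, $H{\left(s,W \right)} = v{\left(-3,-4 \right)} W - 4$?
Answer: $- \frac{1441}{206} \approx -6.9951$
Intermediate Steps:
$H{\left(s,W \right)} = -4 + 2 W$ ($H{\left(s,W \right)} = 2 W - 4 = -4 + 2 W$)
$U{\left(-7,H{\left(1,-2 \right)} \right)} - \frac{1}{-376 + 170} = -7 - \frac{1}{-376 + 170} = -7 - \frac{1}{-206} = -7 - - \frac{1}{206} = -7 + \frac{1}{206} = - \frac{1441}{206}$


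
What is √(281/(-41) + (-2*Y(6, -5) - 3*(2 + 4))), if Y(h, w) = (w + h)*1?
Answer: I*√45141/41 ≈ 5.1821*I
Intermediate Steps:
Y(h, w) = h + w (Y(h, w) = (h + w)*1 = h + w)
√(281/(-41) + (-2*Y(6, -5) - 3*(2 + 4))) = √(281/(-41) + (-2*(6 - 5) - 3*(2 + 4))) = √(281*(-1/41) + (-2*1 - 3*6)) = √(-281/41 + (-2 - 18)) = √(-281/41 - 20) = √(-1101/41) = I*√45141/41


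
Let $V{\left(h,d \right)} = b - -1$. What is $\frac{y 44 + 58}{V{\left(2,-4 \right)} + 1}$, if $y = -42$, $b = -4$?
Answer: $895$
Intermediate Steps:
$V{\left(h,d \right)} = -3$ ($V{\left(h,d \right)} = -4 - -1 = -4 + 1 = -3$)
$\frac{y 44 + 58}{V{\left(2,-4 \right)} + 1} = \frac{\left(-42\right) 44 + 58}{-3 + 1} = \frac{-1848 + 58}{-2} = \left(- \frac{1}{2}\right) \left(-1790\right) = 895$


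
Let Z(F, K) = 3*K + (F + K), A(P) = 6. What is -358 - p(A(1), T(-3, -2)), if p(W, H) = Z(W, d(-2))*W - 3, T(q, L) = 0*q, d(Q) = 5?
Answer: -511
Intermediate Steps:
Z(F, K) = F + 4*K
T(q, L) = 0
p(W, H) = -3 + W*(20 + W) (p(W, H) = (W + 4*5)*W - 3 = (W + 20)*W - 3 = (20 + W)*W - 3 = W*(20 + W) - 3 = -3 + W*(20 + W))
-358 - p(A(1), T(-3, -2)) = -358 - (-3 + 6*(20 + 6)) = -358 - (-3 + 6*26) = -358 - (-3 + 156) = -358 - 1*153 = -358 - 153 = -511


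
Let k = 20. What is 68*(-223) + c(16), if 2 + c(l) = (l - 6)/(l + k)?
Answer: -272983/18 ≈ -15166.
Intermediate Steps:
c(l) = -2 + (-6 + l)/(20 + l) (c(l) = -2 + (l - 6)/(l + 20) = -2 + (-6 + l)/(20 + l))
68*(-223) + c(16) = 68*(-223) + (-46 - 1*16)/(20 + 16) = -15164 + (-46 - 16)/36 = -15164 + (1/36)*(-62) = -15164 - 31/18 = -272983/18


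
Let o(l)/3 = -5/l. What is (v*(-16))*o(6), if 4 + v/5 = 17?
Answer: 2600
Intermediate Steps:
o(l) = -15/l (o(l) = 3*(-5/l) = -15/l)
v = 65 (v = -20 + 5*17 = -20 + 85 = 65)
(v*(-16))*o(6) = (65*(-16))*(-15/6) = -(-15600)/6 = -1040*(-5/2) = 2600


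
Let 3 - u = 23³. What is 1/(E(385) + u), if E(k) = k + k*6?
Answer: -1/9469 ≈ -0.00010561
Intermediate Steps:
E(k) = 7*k (E(k) = k + 6*k = 7*k)
u = -12164 (u = 3 - 1*23³ = 3 - 1*12167 = 3 - 12167 = -12164)
1/(E(385) + u) = 1/(7*385 - 12164) = 1/(2695 - 12164) = 1/(-9469) = -1/9469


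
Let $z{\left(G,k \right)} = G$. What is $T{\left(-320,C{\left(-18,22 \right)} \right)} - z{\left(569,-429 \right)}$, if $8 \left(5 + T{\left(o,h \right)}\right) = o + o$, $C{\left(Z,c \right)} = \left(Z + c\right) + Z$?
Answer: $-654$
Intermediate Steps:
$C{\left(Z,c \right)} = c + 2 Z$
$T{\left(o,h \right)} = -5 + \frac{o}{4}$ ($T{\left(o,h \right)} = -5 + \frac{o + o}{8} = -5 + \frac{2 o}{8} = -5 + \frac{o}{4}$)
$T{\left(-320,C{\left(-18,22 \right)} \right)} - z{\left(569,-429 \right)} = \left(-5 + \frac{1}{4} \left(-320\right)\right) - 569 = \left(-5 - 80\right) - 569 = -85 - 569 = -654$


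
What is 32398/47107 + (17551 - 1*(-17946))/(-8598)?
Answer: -1393599175/405025986 ≈ -3.4408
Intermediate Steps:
32398/47107 + (17551 - 1*(-17946))/(-8598) = 32398*(1/47107) + (17551 + 17946)*(-1/8598) = 32398/47107 + 35497*(-1/8598) = 32398/47107 - 35497/8598 = -1393599175/405025986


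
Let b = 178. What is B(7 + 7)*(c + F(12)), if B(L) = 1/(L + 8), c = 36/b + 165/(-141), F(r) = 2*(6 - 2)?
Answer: 29415/92026 ≈ 0.31964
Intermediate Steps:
F(r) = 8 (F(r) = 2*4 = 8)
c = -4049/4183 (c = 36/178 + 165/(-141) = 36*(1/178) + 165*(-1/141) = 18/89 - 55/47 = -4049/4183 ≈ -0.96797)
B(L) = 1/(8 + L)
B(7 + 7)*(c + F(12)) = (-4049/4183 + 8)/(8 + (7 + 7)) = (29415/4183)/(8 + 14) = (29415/4183)/22 = (1/22)*(29415/4183) = 29415/92026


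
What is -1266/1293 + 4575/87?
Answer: 645037/12499 ≈ 51.607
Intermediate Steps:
-1266/1293 + 4575/87 = -1266*1/1293 + 4575*(1/87) = -422/431 + 1525/29 = 645037/12499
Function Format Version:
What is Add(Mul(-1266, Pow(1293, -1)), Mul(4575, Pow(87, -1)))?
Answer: Rational(645037, 12499) ≈ 51.607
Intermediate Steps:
Add(Mul(-1266, Pow(1293, -1)), Mul(4575, Pow(87, -1))) = Add(Mul(-1266, Rational(1, 1293)), Mul(4575, Rational(1, 87))) = Add(Rational(-422, 431), Rational(1525, 29)) = Rational(645037, 12499)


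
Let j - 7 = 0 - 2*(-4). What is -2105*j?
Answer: -31575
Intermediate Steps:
j = 15 (j = 7 + (0 - 2*(-4)) = 7 + (0 + 8) = 7 + 8 = 15)
-2105*j = -2105*15 = -31575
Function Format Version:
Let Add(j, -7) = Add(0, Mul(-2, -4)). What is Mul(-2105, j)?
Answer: -31575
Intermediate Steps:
j = 15 (j = Add(7, Add(0, Mul(-2, -4))) = Add(7, Add(0, 8)) = Add(7, 8) = 15)
Mul(-2105, j) = Mul(-2105, 15) = -31575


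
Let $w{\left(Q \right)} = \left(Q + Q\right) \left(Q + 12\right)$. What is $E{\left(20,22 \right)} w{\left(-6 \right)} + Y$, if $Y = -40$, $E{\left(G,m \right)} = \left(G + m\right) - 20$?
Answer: $-1624$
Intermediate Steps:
$w{\left(Q \right)} = 2 Q \left(12 + Q\right)$
$E{\left(G,m \right)} = -20 + G + m$
$E{\left(20,22 \right)} w{\left(-6 \right)} + Y = \left(-20 + 20 + 22\right) 2 \left(-6\right) \left(12 - 6\right) - 40 = 22 \cdot 2 \left(-6\right) 6 - 40 = 22 \left(-72\right) - 40 = -1584 - 40 = -1624$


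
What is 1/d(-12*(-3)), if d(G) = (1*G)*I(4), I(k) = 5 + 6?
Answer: 1/396 ≈ 0.0025253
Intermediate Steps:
I(k) = 11
d(G) = 11*G (d(G) = (1*G)*11 = G*11 = 11*G)
1/d(-12*(-3)) = 1/(11*(-12*(-3))) = 1/(11*36) = 1/396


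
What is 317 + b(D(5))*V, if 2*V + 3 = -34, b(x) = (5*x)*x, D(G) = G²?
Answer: -114991/2 ≈ -57496.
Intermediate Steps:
b(x) = 5*x²
V = -37/2 (V = -3/2 + (½)*(-34) = -3/2 - 17 = -37/2 ≈ -18.500)
317 + b(D(5))*V = 317 + (5*(5²)²)*(-37/2) = 317 + (5*25²)*(-37/2) = 317 + (5*625)*(-37/2) = 317 + 3125*(-37/2) = 317 - 115625/2 = -114991/2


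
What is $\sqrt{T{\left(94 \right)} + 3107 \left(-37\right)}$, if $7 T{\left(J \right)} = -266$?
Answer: $i \sqrt{114997} \approx 339.11 i$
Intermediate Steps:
$T{\left(J \right)} = -38$ ($T{\left(J \right)} = \frac{1}{7} \left(-266\right) = -38$)
$\sqrt{T{\left(94 \right)} + 3107 \left(-37\right)} = \sqrt{-38 + 3107 \left(-37\right)} = \sqrt{-38 - 114959} = \sqrt{-114997} = i \sqrt{114997}$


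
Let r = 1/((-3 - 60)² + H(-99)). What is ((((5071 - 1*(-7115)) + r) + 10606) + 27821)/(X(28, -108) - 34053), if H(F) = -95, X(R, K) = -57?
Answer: -196074763/132142140 ≈ -1.4838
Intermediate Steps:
r = 1/3874 (r = 1/((-3 - 60)² - 95) = 1/((-63)² - 95) = 1/(3969 - 95) = 1/3874 ≈ 0.00025813)
((((5071 - 1*(-7115)) + r) + 10606) + 27821)/(X(28, -108) - 34053) = ((((5071 - 1*(-7115)) + 1/3874) + 10606) + 27821)/(-57 - 34053) = ((((5071 + 7115) + 1/3874) + 10606) + 27821)/(-34110) = (((12186 + 1/3874) + 10606) + 27821)*(-1/34110) = ((47208565/3874 + 10606) + 27821)*(-1/34110) = (88296209/3874 + 27821)*(-1/34110) = (196074763/3874)*(-1/34110) = -196074763/132142140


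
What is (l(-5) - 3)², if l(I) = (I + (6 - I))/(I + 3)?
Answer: 36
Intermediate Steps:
l(I) = 6/(3 + I)
(l(-5) - 3)² = (6/(3 - 5) - 3)² = (6/(-2) - 3)² = (6*(-½) - 3)² = (-3 - 3)² = (-6)² = 36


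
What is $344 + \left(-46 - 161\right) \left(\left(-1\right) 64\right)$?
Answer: $13592$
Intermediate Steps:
$344 + \left(-46 - 161\right) \left(\left(-1\right) 64\right) = 344 - -13248 = 344 + 13248 = 13592$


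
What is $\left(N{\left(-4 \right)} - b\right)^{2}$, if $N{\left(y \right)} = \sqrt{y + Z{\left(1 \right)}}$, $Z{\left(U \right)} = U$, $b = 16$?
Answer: $\left(16 - i \sqrt{3}\right)^{2} \approx 253.0 - 55.426 i$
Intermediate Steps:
$N{\left(y \right)} = \sqrt{1 + y}$ ($N{\left(y \right)} = \sqrt{y + 1} = \sqrt{1 + y}$)
$\left(N{\left(-4 \right)} - b\right)^{2} = \left(\sqrt{1 - 4} - 16\right)^{2} = \left(\sqrt{-3} - 16\right)^{2} = \left(i \sqrt{3} - 16\right)^{2} = \left(-16 + i \sqrt{3}\right)^{2}$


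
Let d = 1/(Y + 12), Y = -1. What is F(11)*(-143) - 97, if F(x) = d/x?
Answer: -1080/11 ≈ -98.182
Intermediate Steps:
d = 1/11 (d = 1/(-1 + 12) = 1/11 ≈ 0.090909)
F(x) = 1/(11*x)
F(11)*(-143) - 97 = ((1/11)/11)*(-143) - 97 = ((1/11)*(1/11))*(-143) - 97 = (1/121)*(-143) - 97 = -13/11 - 97 = -1080/11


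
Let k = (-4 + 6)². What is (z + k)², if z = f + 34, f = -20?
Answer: 324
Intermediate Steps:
z = 14 (z = -20 + 34 = 14)
k = 4 (k = 2² = 4)
(z + k)² = (14 + 4)² = 18² = 324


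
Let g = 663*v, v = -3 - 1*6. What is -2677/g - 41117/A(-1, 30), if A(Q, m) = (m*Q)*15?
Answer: 27394421/298350 ≈ 91.820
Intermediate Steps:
v = -9 (v = -3 - 6 = -9)
A(Q, m) = 15*Q*m (A(Q, m) = (Q*m)*15 = 15*Q*m)
g = -5967 (g = 663*(-9) = -5967)
-2677/g - 41117/A(-1, 30) = -2677/(-5967) - 41117/(15*(-1)*30) = -2677*(-1/5967) - 41117/(-450) = 2677/5967 - 41117*(-1/450) = 2677/5967 + 41117/450 = 27394421/298350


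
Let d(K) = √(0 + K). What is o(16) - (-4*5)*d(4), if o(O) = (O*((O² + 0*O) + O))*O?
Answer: 69672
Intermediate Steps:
d(K) = √K
o(O) = O²*(O + O²) (o(O) = (O*((O² + 0) + O))*O = (O*(O² + O))*O = (O*(O + O²))*O = O²*(O + O²))
o(16) - (-4*5)*d(4) = 16³*(1 + 16) - (-4*5)*√4 = 4096*17 - (-20)*2 = 69632 - 1*(-40) = 69632 + 40 = 69672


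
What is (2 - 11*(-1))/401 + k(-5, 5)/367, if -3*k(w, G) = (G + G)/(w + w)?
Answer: 14714/441501 ≈ 0.033327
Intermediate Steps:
k(w, G) = -G/(3*w) (k(w, G) = -(G + G)/(3*(w + w)) = -2*G/(3*(2*w)) = -2*G*1/(2*w)/3 = -G/(3*w))
(2 - 11*(-1))/401 + k(-5, 5)/367 = (2 - 11*(-1))/401 - 1/3*5/(-5)/367 = (2 + 11)*(1/401) - 1/3*5*(-1/5)*(1/367) = 13*(1/401) + (1/3)*(1/367) = 13/401 + 1/1101 = 14714/441501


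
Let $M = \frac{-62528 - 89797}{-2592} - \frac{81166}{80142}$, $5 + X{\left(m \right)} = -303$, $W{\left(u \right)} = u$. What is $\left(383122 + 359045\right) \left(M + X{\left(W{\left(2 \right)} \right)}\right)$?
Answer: $- \frac{79382847878873}{427424} \approx -1.8572 \cdot 10^{8}$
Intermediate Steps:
$X{\left(m \right)} = -308$ ($X{\left(m \right)} = -5 - 303 = -308$)
$M = \frac{222171257}{3846816}$ ($M = \left(-152325\right) \left(- \frac{1}{2592}\right) - \frac{40583}{40071} = \frac{16925}{288} - \frac{40583}{40071} = \frac{222171257}{3846816} \approx 57.755$)
$\left(383122 + 359045\right) \left(M + X{\left(W{\left(2 \right)} \right)}\right) = \left(383122 + 359045\right) \left(\frac{222171257}{3846816} - 308\right) = 742167 \left(- \frac{962648071}{3846816}\right) = - \frac{79382847878873}{427424}$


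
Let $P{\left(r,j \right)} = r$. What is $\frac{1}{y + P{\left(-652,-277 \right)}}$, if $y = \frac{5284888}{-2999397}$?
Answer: $- \frac{157863}{103204828} \approx -0.0015296$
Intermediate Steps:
$y = - \frac{278152}{157863}$ ($y = 5284888 \left(- \frac{1}{2999397}\right) = - \frac{278152}{157863} \approx -1.762$)
$\frac{1}{y + P{\left(-652,-277 \right)}} = \frac{1}{- \frac{278152}{157863} - 652} = \frac{1}{- \frac{103204828}{157863}} = - \frac{157863}{103204828}$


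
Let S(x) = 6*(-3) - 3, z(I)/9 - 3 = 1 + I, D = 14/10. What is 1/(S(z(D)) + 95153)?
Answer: 1/95132 ≈ 1.0512e-5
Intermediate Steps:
D = 7/5 (D = 14*(⅒) = 7/5 ≈ 1.4000)
z(I) = 36 + 9*I (z(I) = 27 + 9*(1 + I) = 27 + (9 + 9*I) = 36 + 9*I)
S(x) = -21 (S(x) = -18 - 3 = -21)
1/(S(z(D)) + 95153) = 1/(-21 + 95153) = 1/95132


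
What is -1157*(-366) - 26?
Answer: 423436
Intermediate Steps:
-1157*(-366) - 26 = 423462 - 26 = 423436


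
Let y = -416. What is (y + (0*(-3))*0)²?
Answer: 173056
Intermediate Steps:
(y + (0*(-3))*0)² = (-416 + (0*(-3))*0)² = (-416 + 0*0)² = (-416 + 0)² = (-416)² = 173056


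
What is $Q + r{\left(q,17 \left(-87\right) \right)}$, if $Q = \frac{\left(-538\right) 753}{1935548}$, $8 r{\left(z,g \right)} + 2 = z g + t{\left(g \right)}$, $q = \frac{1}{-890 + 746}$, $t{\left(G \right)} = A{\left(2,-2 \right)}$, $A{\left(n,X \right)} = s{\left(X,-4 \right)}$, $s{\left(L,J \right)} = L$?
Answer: $\frac{106759043}{185812608} \approx 0.57455$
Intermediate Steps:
$A{\left(n,X \right)} = X$
$t{\left(G \right)} = -2$
$q = - \frac{1}{144}$ ($q = \frac{1}{-144} = - \frac{1}{144} \approx -0.0069444$)
$r{\left(z,g \right)} = - \frac{1}{2} + \frac{g z}{8}$ ($r{\left(z,g \right)} = - \frac{1}{4} + \frac{z g - 2}{8} = - \frac{1}{4} + \frac{g z - 2}{8} = - \frac{1}{4} + \frac{-2 + g z}{8} = - \frac{1}{4} + \left(- \frac{1}{4} + \frac{g z}{8}\right) = - \frac{1}{2} + \frac{g z}{8}$)
$Q = - \frac{202557}{967774}$ ($Q = \left(-405114\right) \frac{1}{1935548} = - \frac{202557}{967774} \approx -0.2093$)
$Q + r{\left(q,17 \left(-87\right) \right)} = - \frac{202557}{967774} - \left(\frac{1}{2} - \frac{1}{8} \cdot 17 \left(-87\right) \left(- \frac{1}{144}\right)\right) = - \frac{202557}{967774} - \left(\frac{1}{2} + \frac{1479}{8} \left(- \frac{1}{144}\right)\right) = - \frac{202557}{967774} + \left(- \frac{1}{2} + \frac{493}{384}\right) = - \frac{202557}{967774} + \frac{301}{384} = \frac{106759043}{185812608}$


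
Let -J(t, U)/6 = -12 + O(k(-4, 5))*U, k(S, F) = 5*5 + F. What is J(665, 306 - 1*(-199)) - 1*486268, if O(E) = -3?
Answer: -477106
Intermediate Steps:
k(S, F) = 25 + F
J(t, U) = 72 + 18*U (J(t, U) = -6*(-12 - 3*U) = 72 + 18*U)
J(665, 306 - 1*(-199)) - 1*486268 = (72 + 18*(306 - 1*(-199))) - 1*486268 = (72 + 18*(306 + 199)) - 486268 = (72 + 18*505) - 486268 = (72 + 9090) - 486268 = 9162 - 486268 = -477106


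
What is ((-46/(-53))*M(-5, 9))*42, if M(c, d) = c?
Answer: -9660/53 ≈ -182.26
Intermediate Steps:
((-46/(-53))*M(-5, 9))*42 = (-46/(-53)*(-5))*42 = (-46*(-1/53)*(-5))*42 = ((46/53)*(-5))*42 = -230/53*42 = -9660/53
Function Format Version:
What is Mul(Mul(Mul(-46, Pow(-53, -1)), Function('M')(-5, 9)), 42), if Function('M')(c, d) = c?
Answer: Rational(-9660, 53) ≈ -182.26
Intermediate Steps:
Mul(Mul(Mul(-46, Pow(-53, -1)), Function('M')(-5, 9)), 42) = Mul(Mul(Mul(-46, Pow(-53, -1)), -5), 42) = Mul(Mul(Mul(-46, Rational(-1, 53)), -5), 42) = Mul(Mul(Rational(46, 53), -5), 42) = Mul(Rational(-230, 53), 42) = Rational(-9660, 53)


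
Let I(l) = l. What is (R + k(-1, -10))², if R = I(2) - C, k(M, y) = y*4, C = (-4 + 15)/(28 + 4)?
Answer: 1505529/1024 ≈ 1470.2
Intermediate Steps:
C = 11/32 ≈ 0.34375
k(M, y) = 4*y
R = 53/32 (R = 2 - 1*11/32 = 2 - 11/32 = 53/32 ≈ 1.6563)
(R + k(-1, -10))² = (53/32 + 4*(-10))² = (53/32 - 40)² = (-1227/32)² = 1505529/1024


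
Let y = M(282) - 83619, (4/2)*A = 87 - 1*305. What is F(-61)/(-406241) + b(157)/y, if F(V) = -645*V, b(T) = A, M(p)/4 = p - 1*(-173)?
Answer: -3174101386/33230107559 ≈ -0.095519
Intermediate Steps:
M(p) = 692 + 4*p (M(p) = 4*(p - 1*(-173)) = 4*(p + 173) = 4*(173 + p) = 692 + 4*p)
A = -109 (A = (87 - 1*305)/2 = (87 - 305)/2 = (½)*(-218) = -109)
y = -81799 (y = (692 + 4*282) - 83619 = (692 + 1128) - 83619 = 1820 - 83619 = -81799)
b(T) = -109
F(-61)/(-406241) + b(157)/y = -645*(-61)/(-406241) - 109/(-81799) = 39345*(-1/406241) - 109*(-1/81799) = -39345/406241 + 109/81799 = -3174101386/33230107559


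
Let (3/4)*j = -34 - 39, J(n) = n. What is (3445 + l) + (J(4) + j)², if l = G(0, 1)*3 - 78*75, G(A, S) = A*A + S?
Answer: 56782/9 ≈ 6309.1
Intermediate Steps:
G(A, S) = S + A² (G(A, S) = A² + S = S + A²)
j = -292/3 (j = 4*(-34 - 39)/3 = (4/3)*(-73) = -292/3 ≈ -97.333)
l = -5847 (l = (1 + 0²)*3 - 78*75 = (1 + 0)*3 - 5850 = 1*3 - 5850 = 3 - 5850 = -5847)
(3445 + l) + (J(4) + j)² = (3445 - 5847) + (4 - 292/3)² = -2402 + (-280/3)² = -2402 + 78400/9 = 56782/9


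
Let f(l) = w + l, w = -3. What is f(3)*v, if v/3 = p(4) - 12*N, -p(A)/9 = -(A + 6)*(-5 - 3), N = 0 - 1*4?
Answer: 0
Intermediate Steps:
f(l) = -3 + l
N = -4 (N = 0 - 4 = -4)
p(A) = -432 - 72*A (p(A) = -(-9)*(A + 6)*(-5 - 3) = -(-9)*(6 + A)*(-8) = -(-9)*(-48 - 8*A) = -9*(48 + 8*A) = -432 - 72*A)
v = -2016 (v = 3*((-432 - 72*4) - 12*(-4)) = 3*((-432 - 288) + 48) = 3*(-720 + 48) = 3*(-672) = -2016)
f(3)*v = (-3 + 3)*(-2016) = 0*(-2016) = 0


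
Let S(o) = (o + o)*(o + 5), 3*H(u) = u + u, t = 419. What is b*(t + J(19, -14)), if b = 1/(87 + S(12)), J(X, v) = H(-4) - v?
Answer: 1291/1485 ≈ 0.86936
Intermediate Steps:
H(u) = 2*u/3 (H(u) = (u + u)/3 = (2*u)/3 = 2*u/3)
S(o) = 2*o*(5 + o) (S(o) = (2*o)*(5 + o) = 2*o*(5 + o))
J(X, v) = -8/3 - v (J(X, v) = (⅔)*(-4) - v = -8/3 - v)
b = 1/495 (b = 1/(87 + 2*12*(5 + 12)) = 1/(87 + 2*12*17) = 1/(87 + 408) = 1/495 ≈ 0.0020202)
b*(t + J(19, -14)) = (419 + (-8/3 - 1*(-14)))/495 = (419 + (-8/3 + 14))/495 = (419 + 34/3)/495 = (1/495)*(1291/3) = 1291/1485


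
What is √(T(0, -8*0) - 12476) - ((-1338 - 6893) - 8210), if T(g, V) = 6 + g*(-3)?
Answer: 16441 + I*√12470 ≈ 16441.0 + 111.67*I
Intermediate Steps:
T(g, V) = 6 - 3*g
√(T(0, -8*0) - 12476) - ((-1338 - 6893) - 8210) = √((6 - 3*0) - 12476) - ((-1338 - 6893) - 8210) = √((6 + 0) - 12476) - (-8231 - 8210) = √(6 - 12476) - 1*(-16441) = √(-12470) + 16441 = I*√12470 + 16441 = 16441 + I*√12470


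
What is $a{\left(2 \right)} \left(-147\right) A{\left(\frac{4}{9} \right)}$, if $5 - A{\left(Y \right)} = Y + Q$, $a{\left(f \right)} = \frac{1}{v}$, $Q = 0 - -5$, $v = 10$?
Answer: $\frac{98}{15} \approx 6.5333$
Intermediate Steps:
$Q = 5$ ($Q = 0 + 5 = 5$)
$a{\left(f \right)} = \frac{1}{10}$
$A{\left(Y \right)} = - Y$ ($A{\left(Y \right)} = 5 - \left(Y + 5\right) = 5 - \left(5 + Y\right) = - Y$)
$a{\left(2 \right)} \left(-147\right) A{\left(\frac{4}{9} \right)} = \frac{1}{10} \left(-147\right) \left(- \frac{4}{9}\right) = - \frac{147 \left(- \frac{4}{9}\right)}{10} = - \frac{147 \left(\left(-1\right) \frac{4}{9}\right)}{10} = \left(- \frac{147}{10}\right) \left(- \frac{4}{9}\right) = \frac{98}{15}$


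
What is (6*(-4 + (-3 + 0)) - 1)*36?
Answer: -1548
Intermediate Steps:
(6*(-4 + (-3 + 0)) - 1)*36 = (6*(-4 - 3) - 1)*36 = (6*(-7) - 1)*36 = (-42 - 1)*36 = -43*36 = -1548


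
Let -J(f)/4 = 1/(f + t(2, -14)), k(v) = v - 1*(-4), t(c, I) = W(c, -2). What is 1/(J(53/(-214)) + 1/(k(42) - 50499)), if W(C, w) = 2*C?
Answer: -40513759/43188571 ≈ -0.93807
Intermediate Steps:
t(c, I) = 2*c
k(v) = 4 + v (k(v) = v + 4 = 4 + v)
J(f) = -4/(4 + f) (J(f) = -4/(f + 2*2) = -4/(f + 4) = -4/(4 + f))
1/(J(53/(-214)) + 1/(k(42) - 50499)) = 1/(-4/(4 + 53/(-214)) + 1/((4 + 42) - 50499)) = 1/(-4/(4 + 53*(-1/214)) + 1/(46 - 50499)) = 1/(-4/(4 - 53/214) + 1/(-50453)) = 1/(-4/803/214 - 1/50453) = 1/(-4*214/803 - 1/50453) = 1/(-856/803 - 1/50453) = 1/(-43188571/40513759) = -40513759/43188571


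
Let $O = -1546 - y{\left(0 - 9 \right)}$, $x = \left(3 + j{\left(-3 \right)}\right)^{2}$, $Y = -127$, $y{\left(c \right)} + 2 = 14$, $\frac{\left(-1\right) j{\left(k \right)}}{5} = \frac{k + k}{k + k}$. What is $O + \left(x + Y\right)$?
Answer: $-1681$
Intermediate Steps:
$j{\left(k \right)} = -5$ ($j{\left(k \right)} = - 5 \frac{k + k}{k + k} = - 5 \frac{2 k}{2 k} = - 5 \cdot 2 k \frac{1}{2 k} = \left(-5\right) 1 = -5$)
$y{\left(c \right)} = 12$ ($y{\left(c \right)} = -2 + 14 = 12$)
$x = 4$ ($x = \left(3 - 5\right)^{2} = \left(-2\right)^{2} = 4$)
$O = -1558$ ($O = -1546 - 12 = -1558$)
$O + \left(x + Y\right) = -1558 + \left(4 - 127\right) = -1558 - 123 = -1681$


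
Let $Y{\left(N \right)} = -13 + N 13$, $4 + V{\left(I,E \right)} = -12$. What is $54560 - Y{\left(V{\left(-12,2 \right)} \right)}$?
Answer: $54781$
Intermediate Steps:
$V{\left(I,E \right)} = -16$ ($V{\left(I,E \right)} = -4 - 12 = -16$)
$Y{\left(N \right)} = -13 + 13 N$
$54560 - Y{\left(V{\left(-12,2 \right)} \right)} = 54560 - \left(-13 + 13 \left(-16\right)\right) = 54560 - \left(-13 - 208\right) = 54560 - -221 = 54560 + 221 = 54781$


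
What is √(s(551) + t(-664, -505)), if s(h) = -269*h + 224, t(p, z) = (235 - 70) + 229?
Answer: I*√147601 ≈ 384.19*I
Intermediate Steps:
t(p, z) = 394 (t(p, z) = 165 + 229 = 394)
s(h) = 224 - 269*h
√(s(551) + t(-664, -505)) = √((224 - 269*551) + 394) = √((224 - 148219) + 394) = √(-147995 + 394) = √(-147601) = I*√147601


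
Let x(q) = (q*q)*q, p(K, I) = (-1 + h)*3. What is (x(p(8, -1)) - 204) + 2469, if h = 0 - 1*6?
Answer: -6996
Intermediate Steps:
h = -6 (h = 0 - 6 = -6)
p(K, I) = -21 (p(K, I) = (-1 - 6)*3 = -7*3 = -21)
x(q) = q³ (x(q) = q²*q = q³)
(x(p(8, -1)) - 204) + 2469 = ((-21)³ - 204) + 2469 = (-9261 - 204) + 2469 = -9465 + 2469 = -6996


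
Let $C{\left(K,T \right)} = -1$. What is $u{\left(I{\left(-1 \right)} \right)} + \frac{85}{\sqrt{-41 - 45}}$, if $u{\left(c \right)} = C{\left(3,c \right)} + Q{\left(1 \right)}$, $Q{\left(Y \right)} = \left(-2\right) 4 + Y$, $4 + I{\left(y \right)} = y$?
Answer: $-8 - \frac{85 i \sqrt{86}}{86} \approx -8.0 - 9.1658 i$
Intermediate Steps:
$I{\left(y \right)} = -4 + y$
$Q{\left(Y \right)} = -8 + Y$
$u{\left(c \right)} = -8$ ($u{\left(c \right)} = -1 + \left(-8 + 1\right) = -1 - 7 = -8$)
$u{\left(I{\left(-1 \right)} \right)} + \frac{85}{\sqrt{-41 - 45}} = -8 + \frac{85}{\sqrt{-41 - 45}} = -8 + \frac{85}{\sqrt{-86}} = -8 + \frac{85}{i \sqrt{86}} = -8 + 85 \left(- \frac{i \sqrt{86}}{86}\right) = -8 - \frac{85 i \sqrt{86}}{86}$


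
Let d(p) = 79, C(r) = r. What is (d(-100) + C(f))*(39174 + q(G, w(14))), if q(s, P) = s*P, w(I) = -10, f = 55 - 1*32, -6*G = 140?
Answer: 4019548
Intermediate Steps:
G = -70/3 (G = -⅙*140 = -70/3 ≈ -23.333)
f = 23 (f = 55 - 32 = 23)
q(s, P) = P*s
(d(-100) + C(f))*(39174 + q(G, w(14))) = (79 + 23)*(39174 - 10*(-70/3)) = 102*(39174 + 700/3) = 102*(118222/3) = 4019548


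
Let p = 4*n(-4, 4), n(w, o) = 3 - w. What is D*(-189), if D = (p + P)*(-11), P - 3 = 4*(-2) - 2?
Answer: 43659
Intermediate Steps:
P = -7 (P = 3 + (4*(-2) - 2) = 3 + (-8 - 2) = 3 - 10 = -7)
p = 28 (p = 4*(3 - 1*(-4)) = 4*(3 + 4) = 4*7 = 28)
D = -231 (D = (28 - 7)*(-11) = 21*(-11) = -231)
D*(-189) = -231*(-189) = 43659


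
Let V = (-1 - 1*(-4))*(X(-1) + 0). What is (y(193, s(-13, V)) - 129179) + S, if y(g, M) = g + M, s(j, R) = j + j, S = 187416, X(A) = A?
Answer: 58404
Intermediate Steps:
V = -3 (V = (-1 - 1*(-4))*(-1 + 0) = (-1 + 4)*(-1) = 3*(-1) = -3)
s(j, R) = 2*j
y(g, M) = M + g
(y(193, s(-13, V)) - 129179) + S = ((2*(-13) + 193) - 129179) + 187416 = ((-26 + 193) - 129179) + 187416 = (167 - 129179) + 187416 = -129012 + 187416 = 58404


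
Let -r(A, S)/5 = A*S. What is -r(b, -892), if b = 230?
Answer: -1025800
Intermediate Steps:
r(A, S) = -5*A*S
-r(b, -892) = -(-5)*230*(-892) = -1*1025800 = -1025800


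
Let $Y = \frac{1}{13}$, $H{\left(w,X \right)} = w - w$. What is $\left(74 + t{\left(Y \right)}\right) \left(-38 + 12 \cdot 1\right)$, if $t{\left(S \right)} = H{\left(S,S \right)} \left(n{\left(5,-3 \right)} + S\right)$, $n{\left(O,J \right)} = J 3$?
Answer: $-1924$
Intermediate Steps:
$H{\left(w,X \right)} = 0$
$n{\left(O,J \right)} = 3 J$
$Y = \frac{1}{13} \approx 0.076923$
$t{\left(S \right)} = 0$ ($t{\left(S \right)} = 0 \left(3 \left(-3\right) + S\right) = 0 \left(-9 + S\right) = 0$)
$\left(74 + t{\left(Y \right)}\right) \left(-38 + 12 \cdot 1\right) = \left(74 + 0\right) \left(-38 + 12 \cdot 1\right) = 74 \left(-38 + 12\right) = 74 \left(-26\right) = -1924$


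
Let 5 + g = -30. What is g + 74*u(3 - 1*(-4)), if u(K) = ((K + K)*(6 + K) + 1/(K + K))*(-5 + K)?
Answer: 188381/7 ≈ 26912.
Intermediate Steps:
g = -35 (g = -5 - 30 = -35)
u(K) = (-5 + K)*(1/(2*K) + 2*K*(6 + K)) (u(K) = ((2*K)*(6 + K) + 1/(2*K))*(-5 + K) = (2*K*(6 + K) + 1/(2*K))*(-5 + K) = (1/(2*K) + 2*K*(6 + K))*(-5 + K) = (-5 + K)*(1/(2*K) + 2*K*(6 + K)))
g + 74*u(3 - 1*(-4)) = -35 + 74*((-5 + (3 - 1*(-4))*(1 - 120*(3 - 1*(-4)) + 4*(3 - 1*(-4))**2 + 4*(3 - 1*(-4))**3))/(2*(3 - 1*(-4)))) = -35 + 74*((-5 + (3 + 4)*(1 - 120*(3 + 4) + 4*(3 + 4)**2 + 4*(3 + 4)**3))/(2*(3 + 4))) = -35 + 74*((1/2)*(-5 + 7*(1 - 120*7 + 4*7**2 + 4*7**3))/7) = -35 + 74*((1/2)*(1/7)*(-5 + 7*(1 - 840 + 4*49 + 4*343))) = -35 + 74*((1/2)*(1/7)*(-5 + 7*(1 - 840 + 196 + 1372))) = -35 + 74*((1/2)*(1/7)*(-5 + 7*729)) = -35 + 74*((1/2)*(1/7)*(-5 + 5103)) = -35 + 74*((1/2)*(1/7)*5098) = -35 + 74*(2549/7) = -35 + 188626/7 = 188381/7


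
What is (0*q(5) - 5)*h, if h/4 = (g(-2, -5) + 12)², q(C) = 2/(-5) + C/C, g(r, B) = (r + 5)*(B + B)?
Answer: -6480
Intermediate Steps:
g(r, B) = 2*B*(5 + r) (g(r, B) = (5 + r)*(2*B) = 2*B*(5 + r))
q(C) = ⅗ (q(C) = 2*(-⅕) + 1 = -⅖ + 1 = ⅗)
h = 1296 (h = 4*(2*(-5)*(5 - 2) + 12)² = 4*(2*(-5)*3 + 12)² = 4*(-30 + 12)² = 4*(-18)² = 4*324 = 1296)
(0*q(5) - 5)*h = (0*(⅗) - 5)*1296 = (0 - 5)*1296 = -5*1296 = -6480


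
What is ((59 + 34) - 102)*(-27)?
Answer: 243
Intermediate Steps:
((59 + 34) - 102)*(-27) = (93 - 102)*(-27) = -9*(-27) = 243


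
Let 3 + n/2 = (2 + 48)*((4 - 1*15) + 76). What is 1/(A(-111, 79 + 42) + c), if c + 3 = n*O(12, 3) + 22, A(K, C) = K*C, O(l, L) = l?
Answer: 1/64516 ≈ 1.5500e-5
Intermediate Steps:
n = 6494 (n = -6 + 2*((2 + 48)*((4 - 1*15) + 76)) = -6 + 2*(50*((4 - 15) + 76)) = -6 + 2*(50*(-11 + 76)) = -6 + 2*(50*65) = -6 + 2*3250 = -6 + 6500 = 6494)
A(K, C) = C*K
c = 77947 (c = -3 + (6494*12 + 22) = -3 + (77928 + 22) = -3 + 77950 = 77947)
1/(A(-111, 79 + 42) + c) = 1/((79 + 42)*(-111) + 77947) = 1/(121*(-111) + 77947) = 1/(-13431 + 77947) = 1/64516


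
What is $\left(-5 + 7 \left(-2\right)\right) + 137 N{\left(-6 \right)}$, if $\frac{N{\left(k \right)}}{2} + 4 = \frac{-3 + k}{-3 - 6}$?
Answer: $-841$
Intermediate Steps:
$N{\left(k \right)} = - \frac{22}{3} - \frac{2 k}{9}$ ($N{\left(k \right)} = -8 + 2 \frac{-3 + k}{-3 - 6} = -8 + 2 \frac{-3 + k}{-9} = -8 + 2 \left(-3 + k\right) \left(- \frac{1}{9}\right) = -8 + 2 \left(\frac{1}{3} - \frac{k}{9}\right) = -8 - \left(- \frac{2}{3} + \frac{2 k}{9}\right) = - \frac{22}{3} - \frac{2 k}{9}$)
$\left(-5 + 7 \left(-2\right)\right) + 137 N{\left(-6 \right)} = \left(-5 + 7 \left(-2\right)\right) + 137 \left(- \frac{22}{3} - - \frac{4}{3}\right) = \left(-5 - 14\right) + 137 \left(- \frac{22}{3} + \frac{4}{3}\right) = -19 + 137 \left(-6\right) = -19 - 822 = -841$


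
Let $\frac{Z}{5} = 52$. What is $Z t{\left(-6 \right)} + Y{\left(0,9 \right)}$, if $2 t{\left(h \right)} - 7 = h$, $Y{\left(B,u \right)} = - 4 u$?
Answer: $94$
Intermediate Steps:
$Z = 260$ ($Z = 5 \cdot 52 = 260$)
$t{\left(h \right)} = \frac{7}{2} + \frac{h}{2}$
$Z t{\left(-6 \right)} + Y{\left(0,9 \right)} = 260 \left(\frac{7}{2} + \frac{1}{2} \left(-6\right)\right) - 36 = 260 \left(\frac{7}{2} - 3\right) - 36 = 260 \cdot \frac{1}{2} - 36 = 130 - 36 = 94$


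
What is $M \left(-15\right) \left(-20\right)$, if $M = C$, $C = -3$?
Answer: $-900$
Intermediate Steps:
$M = -3$
$M \left(-15\right) \left(-20\right) = \left(-3\right) \left(-15\right) \left(-20\right) = 45 \left(-20\right) = -900$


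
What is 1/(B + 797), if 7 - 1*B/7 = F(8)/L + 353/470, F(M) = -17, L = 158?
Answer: 18565/15622368 ≈ 0.0011884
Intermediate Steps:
B = 826063/18565 (B = 49 - 7*(-17/158 + 353/470) = 49 - 7*11946/18565 = 49 - 83622/18565 = 826063/18565 ≈ 44.496)
1/(B + 797) = 1/(826063/18565 + 797) = 1/(15622368/18565) = 18565/15622368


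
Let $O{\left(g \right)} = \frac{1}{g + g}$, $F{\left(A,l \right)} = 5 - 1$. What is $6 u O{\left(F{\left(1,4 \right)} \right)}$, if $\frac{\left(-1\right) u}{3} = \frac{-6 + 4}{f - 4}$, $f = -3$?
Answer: $- \frac{9}{14} \approx -0.64286$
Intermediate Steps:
$F{\left(A,l \right)} = 4$ ($F{\left(A,l \right)} = 5 - 1 = 4$)
$O{\left(g \right)} = \frac{1}{2 g}$
$u = - \frac{6}{7}$ ($u = - 3 \frac{-6 + 4}{-3 - 4} = - 3 \left(- \frac{2}{-7}\right) = - 3 \left(\left(-2\right) \left(- \frac{1}{7}\right)\right) = \left(-3\right) \frac{2}{7} = - \frac{6}{7} \approx -0.85714$)
$6 u O{\left(F{\left(1,4 \right)} \right)} = 6 \left(- \frac{6}{7}\right) \frac{1}{2 \cdot 4} = - \frac{36 \cdot \frac{1}{2} \cdot \frac{1}{4}}{7} = \left(- \frac{36}{7}\right) \frac{1}{8} = - \frac{9}{14}$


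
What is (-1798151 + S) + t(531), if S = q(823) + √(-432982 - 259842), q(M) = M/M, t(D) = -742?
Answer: -1798892 + 2*I*√173206 ≈ -1.7989e+6 + 832.36*I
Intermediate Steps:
q(M) = 1
S = 1 + 2*I*√173206 (S = 1 + √(-432982 - 259842) = 1 + √(-692824) = 1 + 2*I*√173206 ≈ 1.0 + 832.36*I)
(-1798151 + S) + t(531) = (-1798151 + (1 + 2*I*√173206)) - 742 = (-1798150 + 2*I*√173206) - 742 = -1798892 + 2*I*√173206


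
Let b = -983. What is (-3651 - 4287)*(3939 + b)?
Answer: -23464728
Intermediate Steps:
(-3651 - 4287)*(3939 + b) = (-3651 - 4287)*(3939 - 983) = -7938*2956 = -23464728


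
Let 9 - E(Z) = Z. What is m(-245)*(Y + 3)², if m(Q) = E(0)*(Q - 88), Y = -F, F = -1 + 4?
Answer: 0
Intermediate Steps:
F = 3
E(Z) = 9 - Z
Y = -3 (Y = -1*3 = -3)
m(Q) = -792 + 9*Q (m(Q) = (9 - 1*0)*(Q - 88) = (9 + 0)*(-88 + Q) = 9*(-88 + Q) = -792 + 9*Q)
m(-245)*(Y + 3)² = (-792 + 9*(-245))*(-3 + 3)² = (-792 - 2205)*0² = -2997*0 = 0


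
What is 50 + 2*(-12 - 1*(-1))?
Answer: 28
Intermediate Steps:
50 + 2*(-12 - 1*(-1)) = 50 + 2*(-12 + 1) = 50 + 2*(-11) = 50 - 22 = 28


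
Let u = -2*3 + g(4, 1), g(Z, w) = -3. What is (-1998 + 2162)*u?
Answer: -1476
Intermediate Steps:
u = -9 (u = -2*3 - 3 = -6 - 3 = -9)
(-1998 + 2162)*u = (-1998 + 2162)*(-9) = 164*(-9) = -1476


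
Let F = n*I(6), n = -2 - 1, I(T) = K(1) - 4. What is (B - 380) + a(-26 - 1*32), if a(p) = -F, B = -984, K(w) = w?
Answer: -1373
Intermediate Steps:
I(T) = -3 (I(T) = 1 - 4 = -3)
n = -3
F = 9 (F = -3*(-3) = 9)
a(p) = -9 (a(p) = -1*9 = -9)
(B - 380) + a(-26 - 1*32) = (-984 - 380) - 9 = -1364 - 9 = -1373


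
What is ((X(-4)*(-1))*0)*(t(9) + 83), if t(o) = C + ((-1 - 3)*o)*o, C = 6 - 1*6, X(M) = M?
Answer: 0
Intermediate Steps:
C = 0 (C = 6 - 6 = 0)
t(o) = -4*o**2 (t(o) = 0 + ((-1 - 3)*o)*o = 0 + (-4*o)*o = 0 - 4*o**2 = -4*o**2)
((X(-4)*(-1))*0)*(t(9) + 83) = (-4*(-1)*0)*(-4*9**2 + 83) = (4*0)*(-4*81 + 83) = 0*(-324 + 83) = 0*(-241) = 0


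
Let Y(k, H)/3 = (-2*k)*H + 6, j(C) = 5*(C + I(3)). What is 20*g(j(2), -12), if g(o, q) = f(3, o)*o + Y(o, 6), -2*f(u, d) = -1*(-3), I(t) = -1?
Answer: -3390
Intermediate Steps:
f(u, d) = -3/2 (f(u, d) = -(-1)*(-3)/2 = -½*3 = -3/2)
j(C) = -5 + 5*C (j(C) = 5*(C - 1) = 5*(-1 + C) = -5 + 5*C)
Y(k, H) = 18 - 6*H*k (Y(k, H) = 3*((-2*k)*H + 6) = 3*(-2*H*k + 6) = 3*(6 - 2*H*k) = 18 - 6*H*k)
g(o, q) = 18 - 75*o/2 (g(o, q) = -3*o/2 + (18 - 6*6*o) = -3*o/2 + (18 - 36*o) = 18 - 75*o/2)
20*g(j(2), -12) = 20*(18 - 75*(-5 + 5*2)/2) = 20*(18 - 75*(-5 + 10)/2) = 20*(18 - 75/2*5) = 20*(18 - 375/2) = 20*(-339/2) = -3390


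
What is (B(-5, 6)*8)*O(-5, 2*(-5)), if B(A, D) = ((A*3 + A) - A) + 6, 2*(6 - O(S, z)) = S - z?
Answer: -252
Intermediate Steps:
O(S, z) = 6 + z/2 - S/2 (O(S, z) = 6 - (S - z)/2 = 6 + (z/2 - S/2) = 6 + z/2 - S/2)
B(A, D) = 6 + 3*A (B(A, D) = ((3*A + A) - A) + 6 = (4*A - A) + 6 = 3*A + 6 = 6 + 3*A)
(B(-5, 6)*8)*O(-5, 2*(-5)) = ((6 + 3*(-5))*8)*(6 + (2*(-5))/2 - 1/2*(-5)) = ((6 - 15)*8)*(6 + (1/2)*(-10) + 5/2) = (-9*8)*(6 - 5 + 5/2) = -72*7/2 = -252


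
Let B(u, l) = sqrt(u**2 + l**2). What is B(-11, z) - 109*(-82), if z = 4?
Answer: 8938 + sqrt(137) ≈ 8949.7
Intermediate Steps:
B(u, l) = sqrt(l**2 + u**2)
B(-11, z) - 109*(-82) = sqrt(4**2 + (-11)**2) - 109*(-82) = sqrt(16 + 121) + 8938 = sqrt(137) + 8938 = 8938 + sqrt(137)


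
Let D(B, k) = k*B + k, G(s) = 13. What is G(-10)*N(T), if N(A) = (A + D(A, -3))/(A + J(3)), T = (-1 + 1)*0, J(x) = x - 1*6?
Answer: 13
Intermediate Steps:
D(B, k) = k + B*k (D(B, k) = B*k + k = k + B*k)
J(x) = -6 + x (J(x) = x - 6 = -6 + x)
T = 0 (T = 0*0 = 0)
N(A) = (-3 - 2*A)/(-3 + A) (N(A) = (A - 3*(1 + A))/(A + (-6 + 3)) = (A + (-3 - 3*A))/(A - 3) = (-3 - 2*A)/(-3 + A))
G(-10)*N(T) = 13*((-3 - 2*0)/(-3 + 0)) = 13*((-3 + 0)/(-3)) = 13*(-1/3*(-3)) = 13*1 = 13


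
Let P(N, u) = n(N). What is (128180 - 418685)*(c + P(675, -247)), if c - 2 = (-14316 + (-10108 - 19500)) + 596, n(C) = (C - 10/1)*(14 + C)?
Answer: -120518613795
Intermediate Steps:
n(C) = (-10 + C)*(14 + C) (n(C) = (C - 10*1)*(14 + C) = (C - 10)*(14 + C) = (-10 + C)*(14 + C))
c = -43326 (c = 2 + ((-14316 + (-10108 - 19500)) + 596) = 2 + ((-14316 - 29608) + 596) = 2 + (-43924 + 596) = 2 - 43328 = -43326)
P(N, u) = -140 + N² + 4*N
(128180 - 418685)*(c + P(675, -247)) = (128180 - 418685)*(-43326 + (-140 + 675² + 4*675)) = -290505*(-43326 + (-140 + 455625 + 2700)) = -290505*(-43326 + 458185) = -290505*414859 = -120518613795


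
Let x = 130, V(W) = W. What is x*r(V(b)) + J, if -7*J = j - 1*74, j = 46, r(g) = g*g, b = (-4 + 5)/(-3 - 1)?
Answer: 97/8 ≈ 12.125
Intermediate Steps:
b = -¼ (b = 1/(-4) = 1*(-¼) = -¼ ≈ -0.25000)
r(g) = g²
J = 4 (J = -(46 - 1*74)/7 = -(46 - 74)/7 = -⅐*(-28) = 4)
x*r(V(b)) + J = 130*(-¼)² + 4 = 130*(1/16) + 4 = 65/8 + 4 = 97/8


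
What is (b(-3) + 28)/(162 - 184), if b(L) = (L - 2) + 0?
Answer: -23/22 ≈ -1.0455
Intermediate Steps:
b(L) = -2 + L (b(L) = (-2 + L) + 0 = -2 + L)
(b(-3) + 28)/(162 - 184) = ((-2 - 3) + 28)/(162 - 184) = (-5 + 28)/(-22) = 23*(-1/22) = -23/22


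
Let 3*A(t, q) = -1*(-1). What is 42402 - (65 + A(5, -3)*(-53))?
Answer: 127064/3 ≈ 42355.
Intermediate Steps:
A(t, q) = ⅓ (A(t, q) = (-1*(-1))/3 = (⅓)*1 = ⅓)
42402 - (65 + A(5, -3)*(-53)) = 42402 - (65 + (⅓)*(-53)) = 42402 - (65 - 53/3) = 42402 - 1*142/3 = 42402 - 142/3 = 127064/3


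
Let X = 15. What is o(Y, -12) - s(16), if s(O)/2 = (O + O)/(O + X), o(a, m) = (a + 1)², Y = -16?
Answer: 6911/31 ≈ 222.94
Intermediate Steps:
o(a, m) = (1 + a)²
s(O) = 4*O/(15 + O) (s(O) = 2*((O + O)/(O + 15)) = 2*((2*O)/(15 + O)) = 2*(2*O/(15 + O)) = 4*O/(15 + O))
o(Y, -12) - s(16) = (1 - 16)² - 4*16/(15 + 16) = (-15)² - 4*16/31 = 225 - 4*16/31 = 225 - 1*64/31 = 225 - 64/31 = 6911/31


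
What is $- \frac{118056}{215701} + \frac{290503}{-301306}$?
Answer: $- \frac{98232768739}{64992005506} \approx -1.5115$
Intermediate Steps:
$- \frac{118056}{215701} + \frac{290503}{-301306} = \left(-118056\right) \frac{1}{215701} + 290503 \left(- \frac{1}{301306}\right) = - \frac{118056}{215701} - \frac{290503}{301306} = - \frac{98232768739}{64992005506}$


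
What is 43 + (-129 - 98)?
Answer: -184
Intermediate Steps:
43 + (-129 - 98) = 43 - 227 = -184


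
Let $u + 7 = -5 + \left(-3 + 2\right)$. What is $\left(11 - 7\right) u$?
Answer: $-52$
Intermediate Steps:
$u = -13$ ($u = -7 + \left(-5 + \left(-3 + 2\right)\right) = -7 - 6 = -13$)
$\left(11 - 7\right) u = \left(11 - 7\right) \left(-13\right) = 4 \left(-13\right) = -52$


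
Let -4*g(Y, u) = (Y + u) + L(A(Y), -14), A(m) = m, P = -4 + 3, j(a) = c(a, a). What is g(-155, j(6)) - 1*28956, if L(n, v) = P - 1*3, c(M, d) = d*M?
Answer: -115701/4 ≈ -28925.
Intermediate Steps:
c(M, d) = M*d
j(a) = a² (j(a) = a*a = a²)
P = -1
L(n, v) = -4 (L(n, v) = -1 - 1*3 = -1 - 3 = -4)
g(Y, u) = 1 - Y/4 - u/4 (g(Y, u) = -((Y + u) - 4)/4 = -(-4 + Y + u)/4 = 1 - Y/4 - u/4)
g(-155, j(6)) - 1*28956 = (1 - ¼*(-155) - ¼*6²) - 1*28956 = (1 + 155/4 - ¼*36) - 28956 = (1 + 155/4 - 9) - 28956 = 123/4 - 28956 = -115701/4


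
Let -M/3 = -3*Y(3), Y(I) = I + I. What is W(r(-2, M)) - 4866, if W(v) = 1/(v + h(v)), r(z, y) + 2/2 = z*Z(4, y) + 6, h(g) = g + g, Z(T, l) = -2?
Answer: -131381/27 ≈ -4866.0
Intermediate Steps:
Y(I) = 2*I
h(g) = 2*g
M = 54 (M = -(-9)*2*3 = -(-9)*6 = -3*(-18) = 54)
r(z, y) = 5 - 2*z (r(z, y) = -1 + (z*(-2) + 6) = -1 + (-2*z + 6) = -1 + (6 - 2*z) = 5 - 2*z)
W(v) = 1/(3*v) (W(v) = 1/(v + 2*v) = 1/(3*v))
W(r(-2, M)) - 4866 = 1/(3*(5 - 2*(-2))) - 4866 = 1/(3*(5 + 4)) - 4866 = (⅓)/9 - 4866 = (⅓)*(⅑) - 4866 = 1/27 - 4866 = -131381/27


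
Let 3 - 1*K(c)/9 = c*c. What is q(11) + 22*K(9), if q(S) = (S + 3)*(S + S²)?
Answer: -13596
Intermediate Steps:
q(S) = (3 + S)*(S + S²)
K(c) = 27 - 9*c² (K(c) = 27 - 9*c*c = 27 - 9*c²)
q(11) + 22*K(9) = 11*(3 + 11² + 4*11) + 22*(27 - 9*9²) = 11*(3 + 121 + 44) + 22*(27 - 9*81) = 11*168 + 22*(27 - 729) = 1848 + 22*(-702) = 1848 - 15444 = -13596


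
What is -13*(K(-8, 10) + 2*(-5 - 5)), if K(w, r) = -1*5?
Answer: 325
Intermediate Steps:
K(w, r) = -5
-13*(K(-8, 10) + 2*(-5 - 5)) = -13*(-5 + 2*(-5 - 5)) = -13*(-5 + 2*(-10)) = -13*(-5 - 20) = -13*(-25) = 325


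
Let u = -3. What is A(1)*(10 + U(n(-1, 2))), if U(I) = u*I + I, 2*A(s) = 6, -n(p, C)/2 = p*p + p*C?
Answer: 18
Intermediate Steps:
n(p, C) = -2*p² - 2*C*p (n(p, C) = -2*(p*p + p*C) = -2*(p² + C*p) = -2*p² - 2*C*p)
A(s) = 3 (A(s) = (½)*6 = 3)
U(I) = -2*I (U(I) = -3*I + I = -2*I)
A(1)*(10 + U(n(-1, 2))) = 3*(10 - (-4)*(-1)*(2 - 1)) = 3*(10 - (-4)*(-1)) = 3*(10 - 2*2) = 3*(10 - 4) = 3*6 = 18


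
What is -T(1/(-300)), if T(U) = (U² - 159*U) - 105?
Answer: 9402299/90000 ≈ 104.47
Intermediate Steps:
T(U) = -105 + U² - 159*U
-T(1/(-300)) = -(-105 + (1/(-300))² - 159/(-300)) = -(-105 + (-1/300)² - 159*(-1/300)) = -(-105 + 1/90000 + 53/100) = -1*(-9402299/90000) = 9402299/90000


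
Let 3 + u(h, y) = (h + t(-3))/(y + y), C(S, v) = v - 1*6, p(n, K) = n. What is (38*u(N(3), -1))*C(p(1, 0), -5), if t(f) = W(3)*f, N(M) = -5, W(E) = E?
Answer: -1672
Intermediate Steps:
C(S, v) = -6 + v (C(S, v) = v - 6 = -6 + v)
t(f) = 3*f
u(h, y) = -3 + (-9 + h)/(2*y) (u(h, y) = -3 + (h + 3*(-3))/(y + y) = -3 + (h - 9)/((2*y)) = -3 + (-9 + h)*(1/(2*y)) = -3 + (-9 + h)/(2*y))
(38*u(N(3), -1))*C(p(1, 0), -5) = (38*((½)*(-9 - 5 - 6*(-1))/(-1)))*(-6 - 5) = (38*((½)*(-1)*(-9 - 5 + 6)))*(-11) = (38*((½)*(-1)*(-8)))*(-11) = (38*4)*(-11) = 152*(-11) = -1672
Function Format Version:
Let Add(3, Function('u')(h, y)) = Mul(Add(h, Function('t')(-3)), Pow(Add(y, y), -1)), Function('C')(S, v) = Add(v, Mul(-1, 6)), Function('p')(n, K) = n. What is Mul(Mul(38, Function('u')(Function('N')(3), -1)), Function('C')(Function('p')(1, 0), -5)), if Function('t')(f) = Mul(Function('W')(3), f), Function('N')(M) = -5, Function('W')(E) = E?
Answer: -1672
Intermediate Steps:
Function('C')(S, v) = Add(-6, v) (Function('C')(S, v) = Add(v, -6) = Add(-6, v))
Function('t')(f) = Mul(3, f)
Function('u')(h, y) = Add(-3, Mul(Rational(1, 2), Pow(y, -1), Add(-9, h))) (Function('u')(h, y) = Add(-3, Mul(Add(h, Mul(3, -3)), Pow(Add(y, y), -1))) = Add(-3, Mul(Add(h, -9), Pow(Mul(2, y), -1))) = Add(-3, Mul(Add(-9, h), Mul(Rational(1, 2), Pow(y, -1)))) = Add(-3, Mul(Rational(1, 2), Pow(y, -1), Add(-9, h))))
Mul(Mul(38, Function('u')(Function('N')(3), -1)), Function('C')(Function('p')(1, 0), -5)) = Mul(Mul(38, Mul(Rational(1, 2), Pow(-1, -1), Add(-9, -5, Mul(-6, -1)))), Add(-6, -5)) = Mul(Mul(38, Mul(Rational(1, 2), -1, Add(-9, -5, 6))), -11) = Mul(Mul(38, Mul(Rational(1, 2), -1, -8)), -11) = Mul(Mul(38, 4), -11) = Mul(152, -11) = -1672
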